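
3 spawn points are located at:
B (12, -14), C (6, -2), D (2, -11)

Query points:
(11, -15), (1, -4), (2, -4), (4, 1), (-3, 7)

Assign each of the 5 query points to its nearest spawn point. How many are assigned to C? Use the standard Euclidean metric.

4

(11, -15) — d² to each: B:2, C:194, D:97 → nearest is B
(1, -4) — d² to each: B:221, C:29, D:50 → nearest is C
(2, -4) — d² to each: B:200, C:20, D:49 → nearest is C
(4, 1) — d² to each: B:289, C:13, D:148 → nearest is C
(-3, 7) — d² to each: B:666, C:162, D:349 → nearest is C
4 of the 5 points have C as nearest.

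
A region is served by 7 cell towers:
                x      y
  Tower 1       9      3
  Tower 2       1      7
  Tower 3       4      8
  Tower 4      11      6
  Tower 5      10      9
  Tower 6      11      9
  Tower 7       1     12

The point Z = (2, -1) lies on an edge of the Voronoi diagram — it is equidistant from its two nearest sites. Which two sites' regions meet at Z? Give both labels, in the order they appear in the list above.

Tower 1 and Tower 2

Squared distances from Z to each site:
d²(Z, Tower 1) = (2−9)² + (-1−3)² = 49 + 16 = 65
d²(Z, Tower 2) = (2−1)² + (-1−7)² = 1 + 64 = 65
d²(Z, Tower 3) = (2−4)² + (-1−8)² = 4 + 81 = 85
d²(Z, Tower 4) = (2−11)² + (-1−6)² = 81 + 49 = 130
d²(Z, Tower 5) = (2−10)² + (-1−9)² = 64 + 100 = 164
d²(Z, Tower 6) = (2−11)² + (-1−9)² = 81 + 100 = 181
d²(Z, Tower 7) = (2−1)² + (-1−12)² = 1 + 169 = 170
Z is equidistant from Tower 1 and Tower 2 (both at squared distance 65), and every other site is strictly farther — so Z lies on the Tower 1–Tower 2 Voronoi edge.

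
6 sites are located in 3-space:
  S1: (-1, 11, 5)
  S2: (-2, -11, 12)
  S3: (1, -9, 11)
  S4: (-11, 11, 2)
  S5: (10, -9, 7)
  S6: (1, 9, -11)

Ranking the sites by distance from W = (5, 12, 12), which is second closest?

Compare squared distances (the ordering matches that of the actual distances):
|WS1|² = (5−(-1))² + (12−11)² + (12−5)² = 36 + 1 + 49 = 86
|WS2|² = (5−(-2))² + (12−(-11))² + (12−12)² = 49 + 529 + 0 = 578
|WS3|² = (5−1)² + (12−(-9))² + (12−11)² = 16 + 441 + 1 = 458
|WS4|² = (5−(-11))² + (12−11)² + (12−2)² = 256 + 1 + 100 = 357
|WS5|² = (5−10)² + (12−(-9))² + (12−7)² = 25 + 441 + 25 = 491
|WS6|² = (5−1)² + (12−9)² + (12−(-11))² = 16 + 9 + 529 = 554
Sorted ascending: S1, S4, S3, … — the second-nearest is S4.

S4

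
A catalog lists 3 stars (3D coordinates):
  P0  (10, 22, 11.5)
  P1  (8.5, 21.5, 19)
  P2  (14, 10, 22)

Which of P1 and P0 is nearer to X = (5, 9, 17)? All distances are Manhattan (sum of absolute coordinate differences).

P1

d(X,P1) = |5−8.5| + |9−21.5| + |17−19| = 3.5 + 12.5 + 2 = 18
d(X,P0) = |5−10| + |9−22| + |17−11.5| = 5 + 13 + 5.5 = 23.5
18 < 23.5, so P1 is closer.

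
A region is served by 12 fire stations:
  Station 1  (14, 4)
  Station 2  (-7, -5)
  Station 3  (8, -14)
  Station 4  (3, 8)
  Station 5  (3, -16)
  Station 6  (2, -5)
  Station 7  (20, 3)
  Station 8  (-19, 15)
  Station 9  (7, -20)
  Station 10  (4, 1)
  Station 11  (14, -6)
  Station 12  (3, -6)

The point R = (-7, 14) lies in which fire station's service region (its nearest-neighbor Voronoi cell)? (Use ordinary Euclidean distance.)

Station 4

Since √ is increasing, it suffices to compare squared distances:
d²(R, Station 1) = 441 + 100 = 541
d²(R, Station 2) = 0 + 361 = 361
d²(R, Station 3) = 225 + 784 = 1009
d²(R, Station 4) = 100 + 36 = 136
d²(R, Station 5) = 100 + 900 = 1000
d²(R, Station 6) = 81 + 361 = 442
d²(R, Station 7) = 729 + 121 = 850
d²(R, Station 8) = 144 + 1 = 145
d²(R, Station 9) = 196 + 1156 = 1352
d²(R, Station 10) = 121 + 169 = 290
d²(R, Station 11) = 441 + 400 = 841
d²(R, Station 12) = 100 + 400 = 500
The smallest is to Station 4, so R lies in the Voronoi region of Station 4.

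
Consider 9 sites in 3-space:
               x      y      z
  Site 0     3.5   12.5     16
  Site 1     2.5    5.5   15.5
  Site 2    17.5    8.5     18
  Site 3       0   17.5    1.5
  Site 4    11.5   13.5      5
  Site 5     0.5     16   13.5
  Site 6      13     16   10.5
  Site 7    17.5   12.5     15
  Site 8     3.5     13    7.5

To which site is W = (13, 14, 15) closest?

Compare squared distances (the ordering matches that of the actual distances):
d²(W, Site 0) = 90.25 + 2.25 + 1 = 93.5
d²(W, Site 1) = 110.25 + 72.25 + 0.25 = 182.75
d²(W, Site 2) = 20.25 + 30.25 + 9 = 59.5
d²(W, Site 3) = 169 + 12.25 + 182.25 = 363.5
d²(W, Site 4) = 2.25 + 0.25 + 100 = 102.5
d²(W, Site 5) = 156.25 + 4 + 2.25 = 162.5
d²(W, Site 6) = 0 + 4 + 20.25 = 24.25
d²(W, Site 7) = 20.25 + 2.25 + 0 = 22.5
d²(W, Site 8) = 90.25 + 1 + 56.25 = 147.5
Minimum is at Site 7.

Site 7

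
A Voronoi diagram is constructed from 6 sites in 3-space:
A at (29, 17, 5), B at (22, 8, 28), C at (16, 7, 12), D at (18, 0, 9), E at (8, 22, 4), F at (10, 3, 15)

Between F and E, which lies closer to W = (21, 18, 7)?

E

Compare squared distances:
|WF|² = (21−10)² + (18−3)² + (7−15)² = 121 + 225 + 64 = 410
|WE|² = (21−8)² + (18−22)² + (7−4)² = 169 + 16 + 9 = 194
410 > 194, so E is closer.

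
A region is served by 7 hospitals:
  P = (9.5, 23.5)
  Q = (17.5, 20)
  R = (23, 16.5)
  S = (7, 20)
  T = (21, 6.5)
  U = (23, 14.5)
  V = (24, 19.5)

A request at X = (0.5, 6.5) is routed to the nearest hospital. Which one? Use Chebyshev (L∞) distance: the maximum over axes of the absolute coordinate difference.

d(X,P) = max(9, 17) = 17
d(X,Q) = max(17, 13.5) = 17
d(X,R) = max(22.5, 10) = 22.5
d(X,S) = max(6.5, 13.5) = 13.5
d(X,T) = max(20.5, 0) = 20.5
d(X,U) = max(22.5, 8) = 22.5
d(X,V) = max(23.5, 13) = 23.5
S is nearest.

S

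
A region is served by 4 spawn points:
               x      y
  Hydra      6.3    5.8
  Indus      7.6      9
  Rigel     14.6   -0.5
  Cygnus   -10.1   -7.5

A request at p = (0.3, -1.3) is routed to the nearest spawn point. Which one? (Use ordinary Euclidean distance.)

Squared Euclidean distances:
d²(p, Hydra) = (0.3−6.3)² + (-1.3−5.8)² = 36 + 50.41 = 86.41
d²(p, Indus) = (0.3−7.6)² + (-1.3−9)² = 53.29 + 106.09 = 159.38
d²(p, Rigel) = (0.3−14.6)² + (-1.3−(-0.5))² = 204.49 + 0.64 = 205.13
d²(p, Cygnus) = (0.3−(-10.1))² + (-1.3−(-7.5))² = 108.16 + 38.44 = 146.6
Hydra is nearest.

Hydra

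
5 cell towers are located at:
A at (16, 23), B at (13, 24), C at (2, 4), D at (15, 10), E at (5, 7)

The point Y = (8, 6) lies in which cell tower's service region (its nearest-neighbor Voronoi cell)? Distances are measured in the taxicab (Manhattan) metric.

d(Y,A) = |8−16| + |6−23| = 8 + 17 = 25
d(Y,B) = |8−13| + |6−24| = 5 + 18 = 23
d(Y,C) = |8−2| + |6−4| = 6 + 2 = 8
d(Y,D) = |8−15| + |6−10| = 7 + 4 = 11
d(Y,E) = |8−5| + |6−7| = 3 + 1 = 4
E is nearest.

E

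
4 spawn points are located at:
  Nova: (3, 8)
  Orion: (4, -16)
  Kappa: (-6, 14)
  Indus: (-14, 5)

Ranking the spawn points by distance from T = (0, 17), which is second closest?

Compare squared distances (the ordering matches that of the actual distances):
d²(T, Nova) = (0−3)² + (17−8)² = 9 + 81 = 90
d²(T, Orion) = (0−4)² + (17−(-16))² = 16 + 1089 = 1105
d²(T, Kappa) = (0−(-6))² + (17−14)² = 36 + 9 = 45
d²(T, Indus) = (0−(-14))² + (17−5)² = 196 + 144 = 340
Sorted ascending: Kappa, Nova, Indus, … — the second-nearest is Nova.

Nova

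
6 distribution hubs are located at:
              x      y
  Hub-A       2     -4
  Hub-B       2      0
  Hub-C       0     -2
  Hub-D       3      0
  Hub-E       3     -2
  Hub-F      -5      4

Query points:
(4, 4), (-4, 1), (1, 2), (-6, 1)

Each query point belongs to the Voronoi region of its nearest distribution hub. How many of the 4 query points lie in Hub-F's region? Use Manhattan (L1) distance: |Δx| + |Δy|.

2

(4, 4) — d to each: Hub-A:10, Hub-B:6, Hub-C:10, Hub-D:5, Hub-E:7, Hub-F:9 → nearest is Hub-D
(-4, 1) — d to each: Hub-A:11, Hub-B:7, Hub-C:7, Hub-D:8, Hub-E:10, Hub-F:4 → nearest is Hub-F
(1, 2) — d to each: Hub-A:7, Hub-B:3, Hub-C:5, Hub-D:4, Hub-E:6, Hub-F:8 → nearest is Hub-B
(-6, 1) — d to each: Hub-A:13, Hub-B:9, Hub-C:9, Hub-D:10, Hub-E:12, Hub-F:4 → nearest is Hub-F
2 of the 4 points have Hub-F as nearest.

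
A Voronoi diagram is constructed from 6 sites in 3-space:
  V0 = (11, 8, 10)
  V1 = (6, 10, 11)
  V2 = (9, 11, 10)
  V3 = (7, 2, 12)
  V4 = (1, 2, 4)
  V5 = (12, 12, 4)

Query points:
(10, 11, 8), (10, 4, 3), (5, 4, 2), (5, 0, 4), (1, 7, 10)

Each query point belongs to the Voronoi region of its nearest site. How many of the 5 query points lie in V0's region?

(10, 11, 8) — d² to each: V0:14, V1:26, V2:5, V3:106, V4:178, V5:21 → nearest is V2
(10, 4, 3) — d² to each: V0:66, V1:116, V2:99, V3:94, V4:86, V5:69 → nearest is V0
(5, 4, 2) — d² to each: V0:116, V1:118, V2:129, V3:108, V4:24, V5:117 → nearest is V4
(5, 0, 4) — d² to each: V0:136, V1:150, V2:173, V3:72, V4:20, V5:193 → nearest is V4
(1, 7, 10) — d² to each: V0:101, V1:35, V2:80, V3:65, V4:61, V5:182 → nearest is V1
1 of the 5 points has V0 as nearest.

1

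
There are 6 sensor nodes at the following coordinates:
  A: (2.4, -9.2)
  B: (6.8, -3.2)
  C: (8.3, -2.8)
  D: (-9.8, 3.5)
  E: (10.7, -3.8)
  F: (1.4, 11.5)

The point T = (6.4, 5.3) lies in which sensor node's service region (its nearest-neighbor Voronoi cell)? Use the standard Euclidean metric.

F

Compare squared distances (the ordering matches that of the actual distances):
|TA|² = (6.4−2.4)² + (5.3−(-9.2))² = 16 + 210.25 = 226.25
|TB|² = (6.4−6.8)² + (5.3−(-3.2))² = 0.16 + 72.25 = 72.41
|TC|² = (6.4−8.3)² + (5.3−(-2.8))² = 3.61 + 65.61 = 69.22
|TD|² = (6.4−(-9.8))² + (5.3−3.5)² = 262.44 + 3.24 = 265.68
|TE|² = (6.4−10.7)² + (5.3−(-3.8))² = 18.49 + 82.81 = 101.3
|TF|² = (6.4−1.4)² + (5.3−11.5)² = 25 + 38.44 = 63.44
F is nearest.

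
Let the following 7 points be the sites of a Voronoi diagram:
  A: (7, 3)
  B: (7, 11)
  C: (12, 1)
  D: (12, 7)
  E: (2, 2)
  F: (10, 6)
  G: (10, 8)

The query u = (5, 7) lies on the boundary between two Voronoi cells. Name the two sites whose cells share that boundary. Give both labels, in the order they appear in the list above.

Squared distances from u to each site:
|uA|² = (5−7)² + (7−3)² = 4 + 16 = 20
|uB|² = (5−7)² + (7−11)² = 4 + 16 = 20
|uC|² = (5−12)² + (7−1)² = 49 + 36 = 85
|uD|² = (5−12)² + (7−7)² = 49 + 0 = 49
|uE|² = (5−2)² + (7−2)² = 9 + 25 = 34
|uF|² = (5−10)² + (7−6)² = 25 + 1 = 26
|uG|² = (5−10)² + (7−8)² = 25 + 1 = 26
u is equidistant from A and B (both at squared distance 20), and every other site is strictly farther — so u lies on the A–B Voronoi edge.

A and B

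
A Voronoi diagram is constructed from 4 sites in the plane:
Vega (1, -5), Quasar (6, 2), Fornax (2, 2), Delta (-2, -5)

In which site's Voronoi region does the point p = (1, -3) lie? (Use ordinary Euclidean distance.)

Since √ is increasing, it suffices to compare squared distances:
d²(p, Vega) = (1−1)² + (-3−(-5))² = 0 + 4 = 4
d²(p, Quasar) = (1−6)² + (-3−2)² = 25 + 25 = 50
d²(p, Fornax) = (1−2)² + (-3−2)² = 1 + 25 = 26
d²(p, Delta) = (1−(-2))² + (-3−(-5))² = 9 + 4 = 13
Minimum is at Vega.

Vega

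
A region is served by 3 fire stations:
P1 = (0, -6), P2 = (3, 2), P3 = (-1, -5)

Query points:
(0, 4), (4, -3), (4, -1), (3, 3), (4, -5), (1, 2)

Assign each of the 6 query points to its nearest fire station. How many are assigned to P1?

(0, 4) — d² to each: P1:100, P2:13, P3:82 → nearest is P2
(4, -3) — d² to each: P1:25, P2:26, P3:29 → nearest is P1
(4, -1) — d² to each: P1:41, P2:10, P3:41 → nearest is P2
(3, 3) — d² to each: P1:90, P2:1, P3:80 → nearest is P2
(4, -5) — d² to each: P1:17, P2:50, P3:25 → nearest is P1
(1, 2) — d² to each: P1:65, P2:4, P3:53 → nearest is P2
2 of the 6 points have P1 as nearest.

2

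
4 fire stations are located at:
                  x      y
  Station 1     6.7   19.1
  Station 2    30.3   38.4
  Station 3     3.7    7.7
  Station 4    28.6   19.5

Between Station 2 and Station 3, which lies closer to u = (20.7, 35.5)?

Station 2

Compare squared distances:
d²(u, Station 2) = (20.7−30.3)² + (35.5−38.4)² = 92.16 + 8.41 = 100.57
d²(u, Station 3) = (20.7−3.7)² + (35.5−7.7)² = 289 + 772.84 = 1061.84
100.57 < 1061.84, so Station 2 is closer.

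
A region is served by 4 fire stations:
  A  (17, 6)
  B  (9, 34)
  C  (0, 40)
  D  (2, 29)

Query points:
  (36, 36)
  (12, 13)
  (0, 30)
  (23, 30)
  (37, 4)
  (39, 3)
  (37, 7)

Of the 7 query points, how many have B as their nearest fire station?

(36, 36) — d² to each: A:1261, B:733, C:1312, D:1205 → nearest is B
(12, 13) — d² to each: A:74, B:450, C:873, D:356 → nearest is A
(0, 30) — d² to each: A:865, B:97, C:100, D:5 → nearest is D
(23, 30) — d² to each: A:612, B:212, C:629, D:442 → nearest is B
(37, 4) — d² to each: A:404, B:1684, C:2665, D:1850 → nearest is A
(39, 3) — d² to each: A:493, B:1861, C:2890, D:2045 → nearest is A
(37, 7) — d² to each: A:401, B:1513, C:2458, D:1709 → nearest is A
2 of the 7 points have B as nearest.

2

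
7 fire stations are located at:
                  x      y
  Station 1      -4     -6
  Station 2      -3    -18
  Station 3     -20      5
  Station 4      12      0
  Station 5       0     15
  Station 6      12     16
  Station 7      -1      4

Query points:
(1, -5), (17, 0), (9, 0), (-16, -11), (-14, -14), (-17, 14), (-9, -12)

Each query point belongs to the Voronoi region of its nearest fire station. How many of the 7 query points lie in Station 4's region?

2

(1, -5) — d² to each: Station 1:26, Station 2:185, Station 3:541, Station 4:146, Station 5:401, Station 6:562, Station 7:85 → nearest is Station 1
(17, 0) — d² to each: Station 1:477, Station 2:724, Station 3:1394, Station 4:25, Station 5:514, Station 6:281, Station 7:340 → nearest is Station 4
(9, 0) — d² to each: Station 1:205, Station 2:468, Station 3:866, Station 4:9, Station 5:306, Station 6:265, Station 7:116 → nearest is Station 4
(-16, -11) — d² to each: Station 1:169, Station 2:218, Station 3:272, Station 4:905, Station 5:932, Station 6:1513, Station 7:450 → nearest is Station 1
(-14, -14) — d² to each: Station 1:164, Station 2:137, Station 3:397, Station 4:872, Station 5:1037, Station 6:1576, Station 7:493 → nearest is Station 2
(-17, 14) — d² to each: Station 1:569, Station 2:1220, Station 3:90, Station 4:1037, Station 5:290, Station 6:845, Station 7:356 → nearest is Station 3
(-9, -12) — d² to each: Station 1:61, Station 2:72, Station 3:410, Station 4:585, Station 5:810, Station 6:1225, Station 7:320 → nearest is Station 1
2 of the 7 points have Station 4 as nearest.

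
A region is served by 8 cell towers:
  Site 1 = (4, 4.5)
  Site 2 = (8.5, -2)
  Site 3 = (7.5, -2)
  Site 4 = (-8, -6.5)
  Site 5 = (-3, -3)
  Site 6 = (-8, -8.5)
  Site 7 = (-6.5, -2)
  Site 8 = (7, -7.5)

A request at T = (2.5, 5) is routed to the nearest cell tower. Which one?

Site 1

Since √ is increasing, it suffices to compare squared distances:
d²(T, Site 1) = (2.5−4)² + (5−4.5)² = 2.25 + 0.25 = 2.5
d²(T, Site 2) = (2.5−8.5)² + (5−(-2))² = 36 + 49 = 85
d²(T, Site 3) = (2.5−7.5)² + (5−(-2))² = 25 + 49 = 74
d²(T, Site 4) = (2.5−(-8))² + (5−(-6.5))² = 110.25 + 132.25 = 242.5
d²(T, Site 5) = (2.5−(-3))² + (5−(-3))² = 30.25 + 64 = 94.25
d²(T, Site 6) = (2.5−(-8))² + (5−(-8.5))² = 110.25 + 182.25 = 292.5
d²(T, Site 7) = (2.5−(-6.5))² + (5−(-2))² = 81 + 49 = 130
d²(T, Site 8) = (2.5−7)² + (5−(-7.5))² = 20.25 + 156.25 = 176.5
The smallest is to Site 1, so T lies in the Voronoi region of Site 1.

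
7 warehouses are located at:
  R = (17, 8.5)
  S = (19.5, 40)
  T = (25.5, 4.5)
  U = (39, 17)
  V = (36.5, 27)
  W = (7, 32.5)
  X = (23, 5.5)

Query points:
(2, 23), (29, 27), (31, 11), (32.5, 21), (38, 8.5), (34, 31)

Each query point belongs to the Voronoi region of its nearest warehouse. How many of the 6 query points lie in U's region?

1

(2, 23) — d² to each: R:435.25, S:595.25, T:894.5, U:1405, V:1206.25, W:115.25, X:747.25 → nearest is W
(29, 27) — d² to each: R:486.25, S:259.25, T:518.5, U:200, V:56.25, W:514.25, X:498.25 → nearest is V
(31, 11) — d² to each: R:202.25, S:973.25, T:72.5, U:100, V:286.25, W:1038.25, X:94.25 → nearest is T
(32.5, 21) — d² to each: R:396.5, S:530, T:321.25, U:58.25, V:52, W:782.5, X:330.5 → nearest is V
(38, 8.5) — d² to each: R:441, S:1334.5, T:172.25, U:73.25, V:344.5, W:1537, X:234 → nearest is U
(34, 31) — d² to each: R:795.25, S:291.25, T:774.5, U:221, V:22.25, W:731.25, X:771.25 → nearest is V
1 of the 6 points has U as nearest.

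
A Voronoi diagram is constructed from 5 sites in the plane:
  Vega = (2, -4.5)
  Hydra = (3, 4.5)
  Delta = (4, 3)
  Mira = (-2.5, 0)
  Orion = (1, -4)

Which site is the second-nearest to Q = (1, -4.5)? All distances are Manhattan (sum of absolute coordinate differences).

d(Q, Vega) = |1−2| + |-4.5−(-4.5)| = 1 + 0 = 1
d(Q, Hydra) = |1−3| + |-4.5−4.5| = 2 + 9 = 11
d(Q, Delta) = |1−4| + |-4.5−3| = 3 + 7.5 = 10.5
d(Q, Mira) = |1−(-2.5)| + |-4.5−0| = 3.5 + 4.5 = 8
d(Q, Orion) = |1−1| + |-4.5−(-4)| = 0 + 0.5 = 0.5
Sorted ascending: Orion, Vega, Mira, … — the second-nearest is Vega.

Vega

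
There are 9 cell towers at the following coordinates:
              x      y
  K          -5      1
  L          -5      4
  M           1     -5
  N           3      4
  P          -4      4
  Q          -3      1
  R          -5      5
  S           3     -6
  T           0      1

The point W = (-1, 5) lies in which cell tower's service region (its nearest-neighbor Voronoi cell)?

Compare squared distances (the ordering matches that of the actual distances):
|WK|² = 16 + 16 = 32
|WL|² = 16 + 1 = 17
|WM|² = 4 + 100 = 104
|WN|² = 16 + 1 = 17
|WP|² = 9 + 1 = 10
|WQ|² = 4 + 16 = 20
|WR|² = 16 + 0 = 16
|WS|² = 16 + 121 = 137
|WT|² = 1 + 16 = 17
P is nearest.

P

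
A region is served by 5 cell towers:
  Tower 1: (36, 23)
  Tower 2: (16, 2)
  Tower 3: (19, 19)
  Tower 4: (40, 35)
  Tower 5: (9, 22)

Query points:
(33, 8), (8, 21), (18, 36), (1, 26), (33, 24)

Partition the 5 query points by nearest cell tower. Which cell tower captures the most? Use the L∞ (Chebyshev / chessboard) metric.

Tower 5

(33, 8) — d to each: Tower 1:15, Tower 2:17, Tower 3:14, Tower 4:27, Tower 5:24 → nearest is Tower 3
(8, 21) — d to each: Tower 1:28, Tower 2:19, Tower 3:11, Tower 4:32, Tower 5:1 → nearest is Tower 5
(18, 36) — d to each: Tower 1:18, Tower 2:34, Tower 3:17, Tower 4:22, Tower 5:14 → nearest is Tower 5
(1, 26) — d to each: Tower 1:35, Tower 2:24, Tower 3:18, Tower 4:39, Tower 5:8 → nearest is Tower 5
(33, 24) — d to each: Tower 1:3, Tower 2:22, Tower 3:14, Tower 4:11, Tower 5:24 → nearest is Tower 1
Tally — Tower 1:1, Tower 3:1, Tower 5:3. Tower 5 captures the most (3).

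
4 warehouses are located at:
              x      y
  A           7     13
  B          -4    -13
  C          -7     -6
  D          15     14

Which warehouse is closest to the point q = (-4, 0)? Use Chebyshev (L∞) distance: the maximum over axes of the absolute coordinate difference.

d(q,A) = max(11, 13) = 13
d(q,B) = max(0, 13) = 13
d(q,C) = max(3, 6) = 6
d(q,D) = max(19, 14) = 19
The smallest is to C, so q lies in the Voronoi region of C.

C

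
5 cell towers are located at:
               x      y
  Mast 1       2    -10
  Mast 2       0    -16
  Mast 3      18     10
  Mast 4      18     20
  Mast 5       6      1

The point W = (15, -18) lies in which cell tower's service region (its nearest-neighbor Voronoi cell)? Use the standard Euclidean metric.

Compare squared distances (the ordering matches that of the actual distances):
d²(W, Mast 1) = (15−2)² + (-18−(-10))² = 169 + 64 = 233
d²(W, Mast 2) = (15−0)² + (-18−(-16))² = 225 + 4 = 229
d²(W, Mast 3) = (15−18)² + (-18−10)² = 9 + 784 = 793
d²(W, Mast 4) = (15−18)² + (-18−20)² = 9 + 1444 = 1453
d²(W, Mast 5) = (15−6)² + (-18−1)² = 81 + 361 = 442
Minimum is at Mast 2.

Mast 2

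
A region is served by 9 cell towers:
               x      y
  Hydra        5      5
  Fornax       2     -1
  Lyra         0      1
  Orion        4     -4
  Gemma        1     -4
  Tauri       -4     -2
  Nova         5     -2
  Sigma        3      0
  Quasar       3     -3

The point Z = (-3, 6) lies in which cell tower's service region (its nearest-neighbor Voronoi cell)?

Lyra

Since √ is increasing, it suffices to compare squared distances:
d²(Z, Hydra) = (-3−5)² + (6−5)² = 64 + 1 = 65
d²(Z, Fornax) = (-3−2)² + (6−(-1))² = 25 + 49 = 74
d²(Z, Lyra) = (-3−0)² + (6−1)² = 9 + 25 = 34
d²(Z, Orion) = (-3−4)² + (6−(-4))² = 49 + 100 = 149
d²(Z, Gemma) = (-3−1)² + (6−(-4))² = 16 + 100 = 116
d²(Z, Tauri) = (-3−(-4))² + (6−(-2))² = 1 + 64 = 65
d²(Z, Nova) = (-3−5)² + (6−(-2))² = 64 + 64 = 128
d²(Z, Sigma) = (-3−3)² + (6−0)² = 36 + 36 = 72
d²(Z, Quasar) = (-3−3)² + (6−(-3))² = 36 + 81 = 117
Lyra is nearest.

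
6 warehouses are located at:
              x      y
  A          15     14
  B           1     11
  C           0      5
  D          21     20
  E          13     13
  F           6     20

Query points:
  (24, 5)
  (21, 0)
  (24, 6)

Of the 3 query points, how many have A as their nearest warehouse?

(24, 5) — d² to each: A:162, B:565, C:576, D:234, E:185, F:549 → nearest is A
(21, 0) — d² to each: A:232, B:521, C:466, D:400, E:233, F:625 → nearest is A
(24, 6) — d² to each: A:145, B:554, C:577, D:205, E:170, F:520 → nearest is A
3 of the 3 points have A as nearest.

3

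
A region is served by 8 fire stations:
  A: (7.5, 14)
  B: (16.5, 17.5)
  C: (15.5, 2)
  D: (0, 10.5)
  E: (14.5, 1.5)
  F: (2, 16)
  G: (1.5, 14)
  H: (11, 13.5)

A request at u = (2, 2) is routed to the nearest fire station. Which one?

Since √ is increasing, it suffices to compare squared distances:
|uA|² = (2−7.5)² + (2−14)² = 30.25 + 144 = 174.25
|uB|² = (2−16.5)² + (2−17.5)² = 210.25 + 240.25 = 450.5
|uC|² = (2−15.5)² + (2−2)² = 182.25 + 0 = 182.25
|uD|² = (2−0)² + (2−10.5)² = 4 + 72.25 = 76.25
|uE|² = (2−14.5)² + (2−1.5)² = 156.25 + 0.25 = 156.5
|uF|² = (2−2)² + (2−16)² = 0 + 196 = 196
|uG|² = (2−1.5)² + (2−14)² = 0.25 + 144 = 144.25
|uH|² = (2−11)² + (2−13.5)² = 81 + 132.25 = 213.25
The smallest is to D, so u lies in the Voronoi region of D.

D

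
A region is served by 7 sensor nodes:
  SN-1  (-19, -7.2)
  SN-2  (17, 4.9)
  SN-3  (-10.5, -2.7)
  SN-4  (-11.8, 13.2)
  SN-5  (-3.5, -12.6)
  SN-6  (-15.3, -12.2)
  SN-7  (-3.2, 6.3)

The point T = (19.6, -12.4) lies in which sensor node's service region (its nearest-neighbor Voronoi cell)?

SN-2

Squared Euclidean distances:
d²(T, SN-1) = (19.6−(-19))² + (-12.4−(-7.2))² = 1489.96 + 27.04 = 1517
d²(T, SN-2) = (19.6−17)² + (-12.4−4.9)² = 6.76 + 299.29 = 306.05
d²(T, SN-3) = (19.6−(-10.5))² + (-12.4−(-2.7))² = 906.01 + 94.09 = 1000.1
d²(T, SN-4) = (19.6−(-11.8))² + (-12.4−13.2)² = 985.96 + 655.36 = 1641.32
d²(T, SN-5) = (19.6−(-3.5))² + (-12.4−(-12.6))² = 533.61 + 0.04 = 533.65
d²(T, SN-6) = (19.6−(-15.3))² + (-12.4−(-12.2))² = 1218.01 + 0.04 = 1218.05
d²(T, SN-7) = (19.6−(-3.2))² + (-12.4−6.3)² = 519.84 + 349.69 = 869.53
SN-2 is nearest.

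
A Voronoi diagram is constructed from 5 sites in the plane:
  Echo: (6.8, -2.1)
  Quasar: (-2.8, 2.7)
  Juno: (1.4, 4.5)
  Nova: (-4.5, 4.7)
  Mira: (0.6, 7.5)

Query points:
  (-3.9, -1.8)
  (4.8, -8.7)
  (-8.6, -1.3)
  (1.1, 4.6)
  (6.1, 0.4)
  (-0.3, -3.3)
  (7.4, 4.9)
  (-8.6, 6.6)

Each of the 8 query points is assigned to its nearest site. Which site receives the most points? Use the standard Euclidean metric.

Quasar

(-3.9, -1.8) — d² to each: Echo:114.58, Quasar:21.46, Juno:67.78, Nova:42.61, Mira:106.74 → nearest is Quasar
(4.8, -8.7) — d² to each: Echo:47.56, Quasar:187.72, Juno:185.8, Nova:266.05, Mira:280.08 → nearest is Echo
(-8.6, -1.3) — d² to each: Echo:237.8, Quasar:49.64, Juno:133.64, Nova:52.81, Mira:162.08 → nearest is Quasar
(1.1, 4.6) — d² to each: Echo:77.38, Quasar:18.82, Juno:0.1, Nova:31.37, Mira:8.66 → nearest is Juno
(6.1, 0.4) — d² to each: Echo:6.74, Quasar:84.5, Juno:38.9, Nova:130.85, Mira:80.66 → nearest is Echo
(-0.3, -3.3) — d² to each: Echo:51.85, Quasar:42.25, Juno:63.73, Nova:81.64, Mira:117.45 → nearest is Quasar
(7.4, 4.9) — d² to each: Echo:49.36, Quasar:108.88, Juno:36.16, Nova:141.65, Mira:53 → nearest is Juno
(-8.6, 6.6) — d² to each: Echo:312.85, Quasar:48.85, Juno:104.41, Nova:20.42, Mira:85.45 → nearest is Nova
Tally — Echo:2, Quasar:3, Juno:2, Nova:1. Quasar captures the most (3).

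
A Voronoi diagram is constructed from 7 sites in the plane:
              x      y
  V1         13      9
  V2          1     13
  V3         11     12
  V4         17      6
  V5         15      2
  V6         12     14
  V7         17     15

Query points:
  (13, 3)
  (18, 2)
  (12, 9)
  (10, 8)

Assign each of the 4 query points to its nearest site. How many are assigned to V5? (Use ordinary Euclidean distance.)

(13, 3) — d² to each: V1:36, V2:244, V3:85, V4:25, V5:5, V6:122, V7:160 → nearest is V5
(18, 2) — d² to each: V1:74, V2:410, V3:149, V4:17, V5:9, V6:180, V7:170 → nearest is V5
(12, 9) — d² to each: V1:1, V2:137, V3:10, V4:34, V5:58, V6:25, V7:61 → nearest is V1
(10, 8) — d² to each: V1:10, V2:106, V3:17, V4:53, V5:61, V6:40, V7:98 → nearest is V1
2 of the 4 points have V5 as nearest.

2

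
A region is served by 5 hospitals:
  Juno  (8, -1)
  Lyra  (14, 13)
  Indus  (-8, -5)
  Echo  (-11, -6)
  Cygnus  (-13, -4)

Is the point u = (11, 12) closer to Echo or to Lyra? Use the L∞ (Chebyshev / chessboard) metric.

d(u, Echo) = max(22, 18) = 22
d(u, Lyra) = max(3, 1) = 3
22 > 3, so Lyra is closer.

Lyra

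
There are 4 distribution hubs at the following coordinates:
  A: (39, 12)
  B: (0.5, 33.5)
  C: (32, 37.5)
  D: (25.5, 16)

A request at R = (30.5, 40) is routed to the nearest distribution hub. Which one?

C

Compare squared distances (the ordering matches that of the actual distances):
|RA|² = (30.5−39)² + (40−12)² = 72.25 + 784 = 856.25
|RB|² = (30.5−0.5)² + (40−33.5)² = 900 + 42.25 = 942.25
|RC|² = (30.5−32)² + (40−37.5)² = 2.25 + 6.25 = 8.5
|RD|² = (30.5−25.5)² + (40−16)² = 25 + 576 = 601
Minimum is at C.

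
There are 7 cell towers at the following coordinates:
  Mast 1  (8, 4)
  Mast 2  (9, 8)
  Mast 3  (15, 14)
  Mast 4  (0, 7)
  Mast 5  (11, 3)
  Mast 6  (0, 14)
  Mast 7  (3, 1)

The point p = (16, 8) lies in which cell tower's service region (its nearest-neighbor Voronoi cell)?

Squared Euclidean distances:
d²(p, Mast 1) = (16−8)² + (8−4)² = 64 + 16 = 80
d²(p, Mast 2) = (16−9)² + (8−8)² = 49 + 0 = 49
d²(p, Mast 3) = (16−15)² + (8−14)² = 1 + 36 = 37
d²(p, Mast 4) = (16−0)² + (8−7)² = 256 + 1 = 257
d²(p, Mast 5) = (16−11)² + (8−3)² = 25 + 25 = 50
d²(p, Mast 6) = (16−0)² + (8−14)² = 256 + 36 = 292
d²(p, Mast 7) = (16−3)² + (8−1)² = 169 + 49 = 218
Mast 3 is nearest.

Mast 3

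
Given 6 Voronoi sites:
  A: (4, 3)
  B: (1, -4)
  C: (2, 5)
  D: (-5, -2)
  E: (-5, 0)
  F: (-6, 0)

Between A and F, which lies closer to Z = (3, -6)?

Compare squared distances:
|ZA|² = (3−4)² + (-6−3)² = 1 + 81 = 82
|ZF|² = (3−(-6))² + (-6−0)² = 81 + 36 = 117
82 < 117, so A is closer.

A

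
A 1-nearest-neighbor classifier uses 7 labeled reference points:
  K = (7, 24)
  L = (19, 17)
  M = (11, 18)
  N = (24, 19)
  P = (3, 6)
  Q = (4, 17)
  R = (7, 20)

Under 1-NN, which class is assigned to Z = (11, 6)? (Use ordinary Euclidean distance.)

Compare squared distances (the ordering matches that of the actual distances):
|ZK|² = (11−7)² + (6−24)² = 16 + 324 = 340
|ZL|² = (11−19)² + (6−17)² = 64 + 121 = 185
|ZM|² = (11−11)² + (6−18)² = 0 + 144 = 144
|ZN|² = (11−24)² + (6−19)² = 169 + 169 = 338
|ZP|² = (11−3)² + (6−6)² = 64 + 0 = 64
|ZQ|² = (11−4)² + (6−17)² = 49 + 121 = 170
|ZR|² = (11−7)² + (6−20)² = 16 + 196 = 212
Minimum is at P.

P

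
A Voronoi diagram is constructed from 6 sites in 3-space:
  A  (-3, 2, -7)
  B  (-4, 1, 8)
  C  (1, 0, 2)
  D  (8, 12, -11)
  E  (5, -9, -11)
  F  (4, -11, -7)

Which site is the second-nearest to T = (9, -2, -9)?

F

Compare squared distances (the ordering matches that of the actual distances):
|TA|² = (9−(-3))² + (-2−2)² + (-9−(-7))² = 144 + 16 + 4 = 164
|TB|² = (9−(-4))² + (-2−1)² + (-9−8)² = 169 + 9 + 289 = 467
|TC|² = (9−1)² + (-2−0)² + (-9−2)² = 64 + 4 + 121 = 189
|TD|² = (9−8)² + (-2−12)² + (-9−(-11))² = 1 + 196 + 4 = 201
|TE|² = (9−5)² + (-2−(-9))² + (-9−(-11))² = 16 + 49 + 4 = 69
|TF|² = (9−4)² + (-2−(-11))² + (-9−(-7))² = 25 + 81 + 4 = 110
Sorted ascending: E, F, A, … — the second-nearest is F.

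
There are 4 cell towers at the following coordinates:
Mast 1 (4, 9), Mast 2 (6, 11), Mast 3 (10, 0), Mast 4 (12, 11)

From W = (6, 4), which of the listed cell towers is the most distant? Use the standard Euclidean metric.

Mast 4

Compare squared distances (the ordering matches that of the actual distances):
d²(W, Mast 1) = (6−4)² + (4−9)² = 4 + 25 = 29
d²(W, Mast 2) = (6−6)² + (4−11)² = 0 + 49 = 49
d²(W, Mast 3) = (6−10)² + (4−0)² = 16 + 16 = 32
d²(W, Mast 4) = (6−12)² + (4−11)² = 36 + 49 = 85
The largest is to Mast 4.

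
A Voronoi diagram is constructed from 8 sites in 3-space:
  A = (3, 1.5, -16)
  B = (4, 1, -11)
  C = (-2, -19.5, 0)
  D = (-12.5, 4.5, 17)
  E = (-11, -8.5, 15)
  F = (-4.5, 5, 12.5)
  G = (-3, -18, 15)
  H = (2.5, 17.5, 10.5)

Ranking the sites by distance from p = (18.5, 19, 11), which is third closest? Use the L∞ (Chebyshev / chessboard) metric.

d(p,A) = max(15.5, 17.5, 27) = 27
d(p,B) = max(14.5, 18, 22) = 22
d(p,C) = max(20.5, 38.5, 11) = 38.5
d(p,D) = max(31, 14.5, 6) = 31
d(p,E) = max(29.5, 27.5, 4) = 29.5
d(p,F) = max(23, 14, 1.5) = 23
d(p,G) = max(21.5, 37, 4) = 37
d(p,H) = max(16, 1.5, 0.5) = 16
Sorted ascending: H, B, F, A, … — the third-nearest is F.

F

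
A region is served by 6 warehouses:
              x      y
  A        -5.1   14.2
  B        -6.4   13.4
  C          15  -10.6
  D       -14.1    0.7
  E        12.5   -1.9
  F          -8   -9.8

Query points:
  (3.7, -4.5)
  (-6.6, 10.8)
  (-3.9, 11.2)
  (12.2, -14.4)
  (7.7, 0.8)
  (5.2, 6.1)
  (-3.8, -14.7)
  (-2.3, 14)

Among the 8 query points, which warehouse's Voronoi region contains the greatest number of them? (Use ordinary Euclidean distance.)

(3.7, -4.5) — d² to each: A:427.13, B:422.42, C:164.9, D:343.88, E:84.2, F:164.98 → nearest is E
(-6.6, 10.8) — d² to each: A:13.81, B:6.8, C:924.52, D:158.26, E:526.1, F:426.32 → nearest is B
(-3.9, 11.2) — d² to each: A:10.44, B:11.09, C:832.45, D:214.29, E:440.57, F:457.81 → nearest is A
(12.2, -14.4) — d² to each: A:1117.25, B:1118.8, C:22.28, D:919.7, E:156.34, F:429.2 → nearest is C
(7.7, 0.8) — d² to each: A:343.4, B:357.57, C:183.25, D:475.25, E:30.33, F:358.85 → nearest is E
(5.2, 6.1) — d² to each: A:171.7, B:187.85, C:374.93, D:401.65, E:117.29, F:427.05 → nearest is E
(-3.8, -14.7) — d² to each: A:836.9, B:796.37, C:370.25, D:343.25, E:429.53, F:41.65 → nearest is F
(-2.3, 14) — d² to each: A:7.88, B:17.17, C:904.45, D:316.13, E:471.85, F:598.93 → nearest is A
Tally — A:2, B:1, C:1, E:3, F:1. E captures the most (3).

E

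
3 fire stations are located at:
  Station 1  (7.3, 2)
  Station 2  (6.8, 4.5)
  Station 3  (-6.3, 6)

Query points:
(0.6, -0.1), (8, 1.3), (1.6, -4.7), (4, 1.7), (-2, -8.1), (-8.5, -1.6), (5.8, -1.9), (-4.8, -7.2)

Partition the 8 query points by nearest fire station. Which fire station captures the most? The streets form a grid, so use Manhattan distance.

(0.6, -0.1) — d to each: Station 1:8.8, Station 2:10.8, Station 3:13 → nearest is Station 1
(8, 1.3) — d to each: Station 1:1.4, Station 2:4.4, Station 3:19 → nearest is Station 1
(1.6, -4.7) — d to each: Station 1:12.4, Station 2:14.4, Station 3:18.6 → nearest is Station 1
(4, 1.7) — d to each: Station 1:3.6, Station 2:5.6, Station 3:14.6 → nearest is Station 1
(-2, -8.1) — d to each: Station 1:19.4, Station 2:21.4, Station 3:18.4 → nearest is Station 3
(-8.5, -1.6) — d to each: Station 1:19.4, Station 2:21.4, Station 3:9.8 → nearest is Station 3
(5.8, -1.9) — d to each: Station 1:5.4, Station 2:7.4, Station 3:20 → nearest is Station 1
(-4.8, -7.2) — d to each: Station 1:21.3, Station 2:23.3, Station 3:14.7 → nearest is Station 3
Tally — Station 1:5, Station 3:3. Station 1 captures the most (5).

Station 1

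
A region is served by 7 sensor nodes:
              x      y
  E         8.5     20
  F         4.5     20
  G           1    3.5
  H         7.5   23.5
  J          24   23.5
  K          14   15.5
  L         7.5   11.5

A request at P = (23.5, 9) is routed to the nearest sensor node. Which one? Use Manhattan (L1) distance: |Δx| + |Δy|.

d(P,E) = 15 + 11 = 26
d(P,F) = 19 + 11 = 30
d(P,G) = 22.5 + 5.5 = 28
d(P,H) = 16 + 14.5 = 30.5
d(P,J) = 0.5 + 14.5 = 15
d(P,K) = 9.5 + 6.5 = 16
d(P,L) = 16 + 2.5 = 18.5
The smallest is to J, so P lies in the Voronoi region of J.

J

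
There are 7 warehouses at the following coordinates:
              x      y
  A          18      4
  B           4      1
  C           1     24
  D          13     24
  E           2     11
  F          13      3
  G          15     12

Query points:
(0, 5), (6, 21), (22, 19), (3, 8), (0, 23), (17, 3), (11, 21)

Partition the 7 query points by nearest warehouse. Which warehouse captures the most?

(0, 5) — d² to each: A:325, B:32, C:362, D:530, E:40, F:173, G:274 → nearest is B
(6, 21) — d² to each: A:433, B:404, C:34, D:58, E:116, F:373, G:162 → nearest is C
(22, 19) — d² to each: A:241, B:648, C:466, D:106, E:464, F:337, G:98 → nearest is G
(3, 8) — d² to each: A:241, B:50, C:260, D:356, E:10, F:125, G:160 → nearest is E
(0, 23) — d² to each: A:685, B:500, C:2, D:170, E:148, F:569, G:346 → nearest is C
(17, 3) — d² to each: A:2, B:173, C:697, D:457, E:289, F:16, G:85 → nearest is A
(11, 21) — d² to each: A:338, B:449, C:109, D:13, E:181, F:328, G:97 → nearest is D
Tally — A:1, B:1, C:2, D:1, E:1, G:1. C captures the most (2).

C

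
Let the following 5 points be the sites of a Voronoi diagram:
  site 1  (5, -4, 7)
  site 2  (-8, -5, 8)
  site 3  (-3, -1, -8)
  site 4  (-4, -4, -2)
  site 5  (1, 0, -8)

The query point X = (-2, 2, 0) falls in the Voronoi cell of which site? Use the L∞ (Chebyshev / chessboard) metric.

site 4

d(X, site 1) = max(7, 6, 7) = 7
d(X, site 2) = max(6, 7, 8) = 8
d(X, site 3) = max(1, 3, 8) = 8
d(X, site 4) = max(2, 6, 2) = 6
d(X, site 5) = max(3, 2, 8) = 8
Minimum is at site 4.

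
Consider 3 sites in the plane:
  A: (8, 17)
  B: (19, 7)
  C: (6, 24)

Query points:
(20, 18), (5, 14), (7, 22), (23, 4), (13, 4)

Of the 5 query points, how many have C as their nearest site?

1

(20, 18) — d² to each: A:145, B:122, C:232 → nearest is B
(5, 14) — d² to each: A:18, B:245, C:101 → nearest is A
(7, 22) — d² to each: A:26, B:369, C:5 → nearest is C
(23, 4) — d² to each: A:394, B:25, C:689 → nearest is B
(13, 4) — d² to each: A:194, B:45, C:449 → nearest is B
1 of the 5 points has C as nearest.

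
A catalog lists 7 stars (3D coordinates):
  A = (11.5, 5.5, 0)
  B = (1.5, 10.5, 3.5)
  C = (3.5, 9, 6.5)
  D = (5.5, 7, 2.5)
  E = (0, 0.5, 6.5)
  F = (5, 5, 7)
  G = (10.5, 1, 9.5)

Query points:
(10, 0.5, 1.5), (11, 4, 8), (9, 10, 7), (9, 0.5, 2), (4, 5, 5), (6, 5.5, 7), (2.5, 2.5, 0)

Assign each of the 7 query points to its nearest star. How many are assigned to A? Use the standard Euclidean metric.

2

(10, 0.5, 1.5) — d² to each: A:29.5, B:176.25, C:139.5, D:63.5, E:125, F:75.5, G:64.5 → nearest is A
(11, 4, 8) — d² to each: A:66.5, B:152.75, C:83.5, D:69.5, E:135.5, F:38, G:11.5 → nearest is G
(9, 10, 7) — d² to each: A:75.5, B:68.75, C:31.5, D:41.5, E:171.5, F:41, G:89.5 → nearest is C
(9, 0.5, 2) — d² to each: A:35.25, B:158.5, C:122.75, D:54.75, E:101.25, F:61.25, G:58.75 → nearest is A
(4, 5, 5) — d² to each: A:81.5, B:38.75, C:18.5, D:12.5, E:38.5, F:5, G:78.5 → nearest is F
(6, 5.5, 7) — d² to each: A:79.25, B:57.5, C:18.75, D:22.75, E:61.25, F:1.25, G:46.75 → nearest is F
(2.5, 2.5, 0) — d² to each: A:90, B:77.25, C:85.5, D:35.5, E:52.5, F:61.5, G:156.5 → nearest is D
2 of the 7 points have A as nearest.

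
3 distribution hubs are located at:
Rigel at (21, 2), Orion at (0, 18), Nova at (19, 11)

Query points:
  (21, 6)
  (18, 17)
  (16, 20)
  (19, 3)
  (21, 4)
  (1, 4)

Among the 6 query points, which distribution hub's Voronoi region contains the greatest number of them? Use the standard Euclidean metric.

(21, 6) — d² to each: Rigel:16, Orion:585, Nova:29 → nearest is Rigel
(18, 17) — d² to each: Rigel:234, Orion:325, Nova:37 → nearest is Nova
(16, 20) — d² to each: Rigel:349, Orion:260, Nova:90 → nearest is Nova
(19, 3) — d² to each: Rigel:5, Orion:586, Nova:64 → nearest is Rigel
(21, 4) — d² to each: Rigel:4, Orion:637, Nova:53 → nearest is Rigel
(1, 4) — d² to each: Rigel:404, Orion:197, Nova:373 → nearest is Orion
Tally — Rigel:3, Orion:1, Nova:2. Rigel captures the most (3).

Rigel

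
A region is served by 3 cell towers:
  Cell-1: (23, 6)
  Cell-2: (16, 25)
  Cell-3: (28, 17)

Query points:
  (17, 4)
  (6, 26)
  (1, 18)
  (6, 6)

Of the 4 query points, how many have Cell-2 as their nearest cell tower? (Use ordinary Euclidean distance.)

(17, 4) — d² to each: Cell-1:40, Cell-2:442, Cell-3:290 → nearest is Cell-1
(6, 26) — d² to each: Cell-1:689, Cell-2:101, Cell-3:565 → nearest is Cell-2
(1, 18) — d² to each: Cell-1:628, Cell-2:274, Cell-3:730 → nearest is Cell-2
(6, 6) — d² to each: Cell-1:289, Cell-2:461, Cell-3:605 → nearest is Cell-1
2 of the 4 points have Cell-2 as nearest.

2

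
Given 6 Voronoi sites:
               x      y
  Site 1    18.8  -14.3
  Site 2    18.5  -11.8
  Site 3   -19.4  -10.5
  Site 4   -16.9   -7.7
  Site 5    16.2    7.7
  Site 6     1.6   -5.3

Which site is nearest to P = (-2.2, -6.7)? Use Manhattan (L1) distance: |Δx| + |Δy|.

d(P, Site 1) = 21 + 7.6 = 28.6
d(P, Site 2) = 20.7 + 5.1 = 25.8
d(P, Site 3) = 17.2 + 3.8 = 21
d(P, Site 4) = 14.7 + 1 = 15.7
d(P, Site 5) = 18.4 + 14.4 = 32.8
d(P, Site 6) = 3.8 + 1.4 = 5.2
Minimum is at Site 6.

Site 6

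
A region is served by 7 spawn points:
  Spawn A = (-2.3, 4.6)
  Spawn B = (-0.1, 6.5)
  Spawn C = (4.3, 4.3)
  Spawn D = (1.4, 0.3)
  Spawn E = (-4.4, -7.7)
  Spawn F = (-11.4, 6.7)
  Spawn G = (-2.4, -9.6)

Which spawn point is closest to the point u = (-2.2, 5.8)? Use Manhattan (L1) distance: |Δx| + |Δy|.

d(u, Spawn A) = |-2.2−(-2.3)| + |5.8−4.6| = 0.1 + 1.2 = 1.3
d(u, Spawn B) = |-2.2−(-0.1)| + |5.8−6.5| = 2.1 + 0.7 = 2.8
d(u, Spawn C) = |-2.2−4.3| + |5.8−4.3| = 6.5 + 1.5 = 8
d(u, Spawn D) = |-2.2−1.4| + |5.8−0.3| = 3.6 + 5.5 = 9.1
d(u, Spawn E) = |-2.2−(-4.4)| + |5.8−(-7.7)| = 2.2 + 13.5 = 15.7
d(u, Spawn F) = |-2.2−(-11.4)| + |5.8−6.7| = 9.2 + 0.9 = 10.1
d(u, Spawn G) = |-2.2−(-2.4)| + |5.8−(-9.6)| = 0.2 + 15.4 = 15.6
Minimum is at Spawn A.

Spawn A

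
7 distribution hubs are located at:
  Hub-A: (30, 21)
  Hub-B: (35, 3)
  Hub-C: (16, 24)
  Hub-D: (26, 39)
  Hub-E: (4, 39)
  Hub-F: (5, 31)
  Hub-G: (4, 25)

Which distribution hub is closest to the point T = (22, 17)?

Compare squared distances (the ordering matches that of the actual distances):
d²(T, Hub-A) = (22−30)² + (17−21)² = 64 + 16 = 80
d²(T, Hub-B) = (22−35)² + (17−3)² = 169 + 196 = 365
d²(T, Hub-C) = (22−16)² + (17−24)² = 36 + 49 = 85
d²(T, Hub-D) = (22−26)² + (17−39)² = 16 + 484 = 500
d²(T, Hub-E) = (22−4)² + (17−39)² = 324 + 484 = 808
d²(T, Hub-F) = (22−5)² + (17−31)² = 289 + 196 = 485
d²(T, Hub-G) = (22−4)² + (17−25)² = 324 + 64 = 388
Minimum is at Hub-A.

Hub-A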